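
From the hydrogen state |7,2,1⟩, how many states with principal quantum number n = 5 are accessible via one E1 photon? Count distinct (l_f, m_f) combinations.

5

E1 requires Δl = ±1, so l_f ∈ {1, 3}; with 0 ≤ l_f ≤ n_f−1 = 4, the allowed l_f values are {1, 3}.
For l_f = 1: m_f ∈ {m_i−1, m_i, m_i+1} ∩ [−1, 1] = {0, 1} → 2 states.
For l_f = 3: m_f ∈ {m_i−1, m_i, m_i+1} ∩ [−3, 3] = {0, 1, 2} → 3 states.
Total: 5.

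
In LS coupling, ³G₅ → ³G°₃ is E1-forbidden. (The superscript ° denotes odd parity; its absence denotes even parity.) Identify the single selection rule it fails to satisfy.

Reading off the term symbols: S 1→1, L 4→4, J 5→3, parity even→odd.
Parity must change: even → odd — passes.
ΔJ = 0, ±1 (not J=0↔0): J: 5 → 3, ΔJ = -2 — fails.
ΔS = 0: S: 1 → 1 — passes.
ΔL = 0, ±1 (not L=0↔0): L: 4 → 4, ΔL = +0 — passes.

the ΔJ = 0, ±1 rule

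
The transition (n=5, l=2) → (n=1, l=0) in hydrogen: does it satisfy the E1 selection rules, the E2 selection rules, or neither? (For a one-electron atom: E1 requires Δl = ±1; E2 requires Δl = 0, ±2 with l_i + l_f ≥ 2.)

E2

Δl = 0 − 2 = -2; l_i + l_f = 2.
E1 (Δl = ±1): not satisfied.
E2 (Δl = 0,±2, l_i+l_f ≥ 2): satisfied.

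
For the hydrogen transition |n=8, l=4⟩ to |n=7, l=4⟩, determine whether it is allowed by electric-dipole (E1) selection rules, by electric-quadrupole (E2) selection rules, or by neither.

Δl = 4 − 4 = +0; l_i + l_f = 8.
E1 (Δl = ±1): not satisfied.
E2 (Δl = 0,±2, l_i+l_f ≥ 2): satisfied.

E2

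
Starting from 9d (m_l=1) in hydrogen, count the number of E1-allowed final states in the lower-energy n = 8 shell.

E1 requires Δl = ±1, so l_f ∈ {1, 3}; with 0 ≤ l_f ≤ n_f−1 = 7, the allowed l_f values are {1, 3}.
For l_f = 1: m_f ∈ {m_i−1, m_i, m_i+1} ∩ [−1, 1] = {0, 1} → 2 states.
For l_f = 3: m_f ∈ {m_i−1, m_i, m_i+1} ∩ [−3, 3] = {0, 1, 2} → 3 states.
Total: 5.

5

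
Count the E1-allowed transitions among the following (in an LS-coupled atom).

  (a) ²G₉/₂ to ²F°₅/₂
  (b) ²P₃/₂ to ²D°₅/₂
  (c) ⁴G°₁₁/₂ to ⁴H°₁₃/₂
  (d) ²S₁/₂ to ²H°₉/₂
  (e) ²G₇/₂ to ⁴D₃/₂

(a) forbidden (ΔJ fails)
(b) allowed
(c) forbidden (parity fails)
(d) forbidden (ΔL, ΔJ fail)
(e) forbidden (parity, ΔS, ΔL, ΔJ fail)
Total allowed: 1 of 5.

1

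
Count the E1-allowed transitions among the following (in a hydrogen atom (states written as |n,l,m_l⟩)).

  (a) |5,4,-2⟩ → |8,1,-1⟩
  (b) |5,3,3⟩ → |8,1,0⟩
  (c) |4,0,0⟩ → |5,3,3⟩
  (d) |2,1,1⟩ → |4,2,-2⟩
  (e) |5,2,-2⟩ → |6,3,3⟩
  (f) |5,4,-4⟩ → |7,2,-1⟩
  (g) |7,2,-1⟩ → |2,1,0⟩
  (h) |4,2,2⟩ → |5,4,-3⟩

(a) forbidden — Δl = -3 (E1 requires Δl = ±1)
(b) forbidden — Δl = -2 (E1 requires Δl = ±1); Δm_l = -3 (E1 requires Δm_l = 0, ±1)
(c) forbidden — Δl = +3 (E1 requires Δl = ±1); Δm_l = +3 (E1 requires Δm_l = 0, ±1)
(d) forbidden — Δm_l = -3 (E1 requires Δm_l = 0, ±1)
(e) forbidden — Δm_l = +5 (E1 requires Δm_l = 0, ±1)
(f) forbidden — Δl = -2 (E1 requires Δl = ±1); Δm_l = +3 (E1 requires Δm_l = 0, ±1)
(g) allowed
(h) forbidden — Δl = +2 (E1 requires Δl = ±1); Δm_l = -5 (E1 requires Δm_l = 0, ±1)
Total allowed: 1 of 8.

1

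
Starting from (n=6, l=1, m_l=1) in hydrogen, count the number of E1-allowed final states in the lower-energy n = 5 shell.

4

E1 requires Δl = ±1, so l_f ∈ {0, 2}; with 0 ≤ l_f ≤ n_f−1 = 4, the allowed l_f values are {0, 2}.
For l_f = 0: m_f ∈ {m_i−1, m_i, m_i+1} ∩ [−0, 0] = {0} → 1 state.
For l_f = 2: m_f ∈ {m_i−1, m_i, m_i+1} ∩ [−2, 2] = {0, 1, 2} → 3 states.
Total: 4.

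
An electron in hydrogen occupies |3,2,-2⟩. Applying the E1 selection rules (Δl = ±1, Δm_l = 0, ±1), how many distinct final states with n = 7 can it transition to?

E1 requires Δl = ±1, so l_f ∈ {1, 3}; with 0 ≤ l_f ≤ n_f−1 = 6, the allowed l_f values are {1, 3}.
For l_f = 1: m_f ∈ {m_i−1, m_i, m_i+1} ∩ [−1, 1] = {-1} → 1 state.
For l_f = 3: m_f ∈ {m_i−1, m_i, m_i+1} ∩ [−3, 3] = {-3, -2, -1} → 3 states.
Total: 4.

4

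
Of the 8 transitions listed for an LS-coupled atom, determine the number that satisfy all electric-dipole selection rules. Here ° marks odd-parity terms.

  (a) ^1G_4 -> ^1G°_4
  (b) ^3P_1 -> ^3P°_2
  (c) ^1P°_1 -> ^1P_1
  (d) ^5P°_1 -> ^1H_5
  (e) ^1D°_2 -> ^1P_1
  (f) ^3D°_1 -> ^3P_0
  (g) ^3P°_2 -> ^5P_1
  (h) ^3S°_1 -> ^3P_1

6

(a) allowed
(b) allowed
(c) allowed
(d) forbidden (ΔS, ΔL, ΔJ fail)
(e) allowed
(f) allowed
(g) forbidden (ΔS fails)
(h) allowed
Total allowed: 6 of 8.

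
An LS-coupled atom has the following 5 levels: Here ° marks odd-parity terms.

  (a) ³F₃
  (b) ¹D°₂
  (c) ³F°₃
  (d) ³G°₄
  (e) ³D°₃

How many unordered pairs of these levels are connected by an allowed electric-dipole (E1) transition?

3

(a)–(b): forbidden (ΔS).
(a)–(c): allowed.
(a)–(d): allowed.
(a)–(e): allowed.
(b)–(c): forbidden (parity, ΔS).
(b)–(d): forbidden (parity, ΔS, ΔL, ΔJ).
(b)–(e): forbidden (parity, ΔS).
(c)–(d): forbidden (parity).
(c)–(e): forbidden (parity).
(d)–(e): forbidden (parity, ΔL).
Allowed pairs: 3 of 10.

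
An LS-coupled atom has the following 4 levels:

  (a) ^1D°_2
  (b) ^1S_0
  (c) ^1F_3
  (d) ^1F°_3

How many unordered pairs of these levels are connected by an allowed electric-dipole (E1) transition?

2

(a)–(b): forbidden (ΔL, ΔJ).
(a)–(c): allowed.
(a)–(d): forbidden (parity).
(b)–(c): forbidden (parity, ΔL, ΔJ).
(b)–(d): forbidden (ΔL, ΔJ).
(c)–(d): allowed.
Allowed pairs: 2 of 6.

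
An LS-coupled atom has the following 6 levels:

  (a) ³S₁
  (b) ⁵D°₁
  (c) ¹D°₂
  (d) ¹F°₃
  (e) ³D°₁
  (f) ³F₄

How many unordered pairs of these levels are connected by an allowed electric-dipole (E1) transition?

0

(a)–(b): forbidden (ΔS, ΔL).
(a)–(c): forbidden (ΔS, ΔL).
(a)–(d): forbidden (ΔS, ΔL, ΔJ).
(a)–(e): forbidden (ΔL).
(a)–(f): forbidden (parity, ΔL, ΔJ).
(b)–(c): forbidden (parity, ΔS).
(b)–(d): forbidden (parity, ΔS, ΔJ).
(b)–(e): forbidden (parity, ΔS).
(b)–(f): forbidden (ΔS, ΔJ).
(c)–(d): forbidden (parity).
(c)–(e): forbidden (parity, ΔS).
(c)–(f): forbidden (ΔS, ΔJ).
(d)–(e): forbidden (parity, ΔS, ΔJ).
(d)–(f): forbidden (ΔS).
(e)–(f): forbidden (ΔJ).
Allowed pairs: 0 of 15.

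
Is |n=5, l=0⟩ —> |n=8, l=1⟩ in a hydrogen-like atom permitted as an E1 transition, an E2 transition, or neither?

Δl = 1 − 0 = +1; l_i + l_f = 1.
E1 (Δl = ±1): satisfied.
E2 (Δl = 0,±2, l_i+l_f ≥ 2): not satisfied.

E1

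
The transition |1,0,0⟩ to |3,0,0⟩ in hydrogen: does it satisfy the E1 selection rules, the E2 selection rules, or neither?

Δl = 0 − 0 = +0; l_i + l_f = 0.
Δm_l = +0.
E1 (Δl = ±1, |Δm_l| ≤ 1): not satisfied.
E2 (Δl = 0,±2, l_i+l_f ≥ 2, |Δm_l| ≤ 2): not satisfied.

neither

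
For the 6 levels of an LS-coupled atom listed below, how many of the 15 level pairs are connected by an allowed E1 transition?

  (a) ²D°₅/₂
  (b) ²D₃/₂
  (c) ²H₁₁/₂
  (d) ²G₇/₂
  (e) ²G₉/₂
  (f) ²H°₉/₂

4

(a)–(b): allowed.
(a)–(c): forbidden (ΔL, ΔJ).
(a)–(d): forbidden (ΔL).
(a)–(e): forbidden (ΔL, ΔJ).
(a)–(f): forbidden (parity, ΔL, ΔJ).
(b)–(c): forbidden (parity, ΔL, ΔJ).
(b)–(d): forbidden (parity, ΔL, ΔJ).
(b)–(e): forbidden (parity, ΔL, ΔJ).
(b)–(f): forbidden (ΔL, ΔJ).
(c)–(d): forbidden (parity, ΔJ).
(c)–(e): forbidden (parity).
(c)–(f): allowed.
(d)–(e): forbidden (parity).
(d)–(f): allowed.
(e)–(f): allowed.
Allowed pairs: 4 of 15.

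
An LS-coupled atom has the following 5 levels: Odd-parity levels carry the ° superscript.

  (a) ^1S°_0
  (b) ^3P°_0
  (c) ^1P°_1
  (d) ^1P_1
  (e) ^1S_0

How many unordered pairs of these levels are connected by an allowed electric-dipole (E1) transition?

(a)–(b): forbidden (parity, ΔS, ΔJ).
(a)–(c): forbidden (parity).
(a)–(d): allowed.
(a)–(e): forbidden (ΔL, ΔJ).
(b)–(c): forbidden (parity, ΔS).
(b)–(d): forbidden (ΔS).
(b)–(e): forbidden (ΔS, ΔJ).
(c)–(d): allowed.
(c)–(e): allowed.
(d)–(e): forbidden (parity).
Allowed pairs: 3 of 10.

3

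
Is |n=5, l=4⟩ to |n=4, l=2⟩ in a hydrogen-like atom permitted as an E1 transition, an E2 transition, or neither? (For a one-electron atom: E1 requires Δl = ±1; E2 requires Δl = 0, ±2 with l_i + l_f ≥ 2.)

E2

Δl = 2 − 4 = -2; l_i + l_f = 6.
E1 (Δl = ±1): not satisfied.
E2 (Δl = 0,±2, l_i+l_f ≥ 2): satisfied.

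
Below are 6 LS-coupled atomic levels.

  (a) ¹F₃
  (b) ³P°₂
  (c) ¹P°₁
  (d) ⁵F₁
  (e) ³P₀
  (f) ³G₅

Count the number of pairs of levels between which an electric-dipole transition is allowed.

0

(a)–(b): forbidden (ΔS, ΔL).
(a)–(c): forbidden (ΔL, ΔJ).
(a)–(d): forbidden (parity, ΔS, ΔJ).
(a)–(e): forbidden (parity, ΔS, ΔL, ΔJ).
(a)–(f): forbidden (parity, ΔS, ΔJ).
(b)–(c): forbidden (parity, ΔS).
(b)–(d): forbidden (ΔS, ΔL).
(b)–(e): forbidden (ΔJ).
(b)–(f): forbidden (ΔL, ΔJ).
(c)–(d): forbidden (ΔS, ΔL).
(c)–(e): forbidden (ΔS).
(c)–(f): forbidden (ΔS, ΔL, ΔJ).
(d)–(e): forbidden (parity, ΔS, ΔL).
(d)–(f): forbidden (parity, ΔS, ΔJ).
(e)–(f): forbidden (parity, ΔL, ΔJ).
Allowed pairs: 0 of 15.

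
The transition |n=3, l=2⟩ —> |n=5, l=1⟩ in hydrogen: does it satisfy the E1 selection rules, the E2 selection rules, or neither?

Δl = 1 − 2 = -1; l_i + l_f = 3.
E1 (Δl = ±1): satisfied.
E2 (Δl = 0,±2, l_i+l_f ≥ 2): not satisfied.

E1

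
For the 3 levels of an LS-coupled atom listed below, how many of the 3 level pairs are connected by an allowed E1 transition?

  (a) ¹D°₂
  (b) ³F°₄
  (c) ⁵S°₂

0

(a)–(b): forbidden (parity, ΔS, ΔJ).
(a)–(c): forbidden (parity, ΔS, ΔL).
(b)–(c): forbidden (parity, ΔS, ΔL, ΔJ).
Allowed pairs: 0 of 3.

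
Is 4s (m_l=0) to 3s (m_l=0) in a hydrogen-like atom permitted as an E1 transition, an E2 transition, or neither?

neither

Δl = 0 − 0 = +0; l_i + l_f = 0.
Δm_l = +0.
E1 (Δl = ±1, |Δm_l| ≤ 1): not satisfied.
E2 (Δl = 0,±2, l_i+l_f ≥ 2, |Δm_l| ≤ 2): not satisfied.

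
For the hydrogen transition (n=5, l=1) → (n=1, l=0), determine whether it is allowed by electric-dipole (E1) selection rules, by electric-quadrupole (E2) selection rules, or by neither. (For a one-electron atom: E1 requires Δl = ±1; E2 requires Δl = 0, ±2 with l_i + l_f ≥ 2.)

Δl = 0 − 1 = -1; l_i + l_f = 1.
E1 (Δl = ±1): satisfied.
E2 (Δl = 0,±2, l_i+l_f ≥ 2): not satisfied.

E1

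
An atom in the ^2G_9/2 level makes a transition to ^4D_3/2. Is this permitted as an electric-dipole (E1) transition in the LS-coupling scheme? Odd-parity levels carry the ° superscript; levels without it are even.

Initial level: S=1/2, L=4, J=9/2, parity even. Final level: S=3/2, L=2, J=3/2, parity even.
Parity must change: even → even — ✗.
ΔS = 0: S: 1/2 → 3/2 — ✗.
ΔL = 0, ±1 (not L=0↔0): L: 4 → 2, ΔL = -2 — ✗.
ΔJ = 0, ±1 (not J=0↔0): J: 9/2 → 3/2, ΔJ = -3 — ✗.
Rule(s) violated: parity, ΔS, ΔL, ΔJ.

forbidden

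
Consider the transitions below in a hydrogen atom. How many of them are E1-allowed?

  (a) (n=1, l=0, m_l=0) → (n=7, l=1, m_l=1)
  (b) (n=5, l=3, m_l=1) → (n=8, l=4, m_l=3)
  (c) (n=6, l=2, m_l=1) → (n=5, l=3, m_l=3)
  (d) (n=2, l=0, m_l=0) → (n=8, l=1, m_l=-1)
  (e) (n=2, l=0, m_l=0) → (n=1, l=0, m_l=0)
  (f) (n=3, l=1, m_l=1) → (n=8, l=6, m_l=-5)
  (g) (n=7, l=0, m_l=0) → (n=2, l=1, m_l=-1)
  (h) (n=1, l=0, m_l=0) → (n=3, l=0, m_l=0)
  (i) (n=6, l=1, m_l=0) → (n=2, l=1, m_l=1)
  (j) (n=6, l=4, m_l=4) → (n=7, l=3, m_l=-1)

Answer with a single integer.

(a) allowed
(b) forbidden — Δm_l = +2 (E1 requires Δm_l = 0, ±1)
(c) forbidden — Δm_l = +2 (E1 requires Δm_l = 0, ±1)
(d) allowed
(e) forbidden — Δl = +0 (E1 requires Δl = ±1)
(f) forbidden — Δl = +5 (E1 requires Δl = ±1); Δm_l = -6 (E1 requires Δm_l = 0, ±1)
(g) allowed
(h) forbidden — Δl = +0 (E1 requires Δl = ±1)
(i) forbidden — Δl = +0 (E1 requires Δl = ±1)
(j) forbidden — Δm_l = -5 (E1 requires Δm_l = 0, ±1)
Total allowed: 3 of 10.

3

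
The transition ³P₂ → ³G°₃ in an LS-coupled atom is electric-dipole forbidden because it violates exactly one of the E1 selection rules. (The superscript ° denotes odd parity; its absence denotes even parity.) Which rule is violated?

Reading off the term symbols: S 1→1, L 1→4, J 2→3, parity even→odd.
ΔS = 0: S: 1 → 1 — ok.
ΔJ = 0, ±1 (not J=0↔0): J: 2 → 3, ΔJ = +1 — ok.
Parity must change: even → odd — ok.
ΔL = 0, ±1 (not L=0↔0): L: 1 → 4, ΔL = +3 — fails.

the ΔL = 0, ±1 rule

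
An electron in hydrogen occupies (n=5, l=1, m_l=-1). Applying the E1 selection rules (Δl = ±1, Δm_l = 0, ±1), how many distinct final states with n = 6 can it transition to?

4

E1 requires Δl = ±1, so l_f ∈ {0, 2}; with 0 ≤ l_f ≤ n_f−1 = 5, the allowed l_f values are {0, 2}.
For l_f = 0: m_f ∈ {m_i−1, m_i, m_i+1} ∩ [−0, 0] = {0} → 1 state.
For l_f = 2: m_f ∈ {m_i−1, m_i, m_i+1} ∩ [−2, 2] = {-2, -1, 0} → 3 states.
Total: 4.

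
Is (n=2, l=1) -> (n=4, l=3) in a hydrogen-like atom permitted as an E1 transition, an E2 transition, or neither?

E2

Δl = 3 − 1 = +2; l_i + l_f = 4.
E1 (Δl = ±1): not satisfied.
E2 (Δl = 0,±2, l_i+l_f ≥ 2): satisfied.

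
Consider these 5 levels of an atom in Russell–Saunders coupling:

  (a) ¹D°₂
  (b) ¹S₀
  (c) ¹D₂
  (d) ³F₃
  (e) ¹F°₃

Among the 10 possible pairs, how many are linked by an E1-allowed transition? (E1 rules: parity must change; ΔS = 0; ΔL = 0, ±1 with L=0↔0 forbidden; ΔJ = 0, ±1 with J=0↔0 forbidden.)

2

(a)–(b): forbidden (ΔL, ΔJ).
(a)–(c): allowed.
(a)–(d): forbidden (ΔS).
(a)–(e): forbidden (parity).
(b)–(c): forbidden (parity, ΔL, ΔJ).
(b)–(d): forbidden (parity, ΔS, ΔL, ΔJ).
(b)–(e): forbidden (ΔL, ΔJ).
(c)–(d): forbidden (parity, ΔS).
(c)–(e): allowed.
(d)–(e): forbidden (ΔS).
Allowed pairs: 2 of 10.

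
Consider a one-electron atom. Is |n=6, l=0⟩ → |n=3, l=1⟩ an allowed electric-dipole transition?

l: 0 → 1 (Δl = +1). Δl = ±1 ✓.
All E1 selection rules are satisfied.

allowed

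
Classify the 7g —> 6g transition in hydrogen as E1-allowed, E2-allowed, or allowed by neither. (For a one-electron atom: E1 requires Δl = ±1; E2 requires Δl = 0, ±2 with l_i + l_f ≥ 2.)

Δl = 4 − 4 = +0; l_i + l_f = 8.
E1 (Δl = ±1): not satisfied.
E2 (Δl = 0,±2, l_i+l_f ≥ 2): satisfied.

E2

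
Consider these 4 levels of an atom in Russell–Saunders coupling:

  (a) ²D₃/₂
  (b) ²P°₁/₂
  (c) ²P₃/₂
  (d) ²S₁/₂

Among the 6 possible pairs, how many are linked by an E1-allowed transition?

(a)–(b): allowed.
(a)–(c): forbidden (parity).
(a)–(d): forbidden (parity, ΔL).
(b)–(c): allowed.
(b)–(d): allowed.
(c)–(d): forbidden (parity).
Allowed pairs: 3 of 6.

3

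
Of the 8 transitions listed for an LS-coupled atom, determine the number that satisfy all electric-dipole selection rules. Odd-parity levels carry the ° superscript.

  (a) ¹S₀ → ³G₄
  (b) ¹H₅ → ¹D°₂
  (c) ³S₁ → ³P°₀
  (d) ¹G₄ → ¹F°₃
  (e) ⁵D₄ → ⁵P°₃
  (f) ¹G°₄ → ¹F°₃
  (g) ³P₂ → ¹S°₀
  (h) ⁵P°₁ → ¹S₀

(a) forbidden (parity, ΔS, ΔL, ΔJ fail)
(b) forbidden (ΔL, ΔJ fail)
(c) allowed
(d) allowed
(e) allowed
(f) forbidden (parity fails)
(g) forbidden (ΔS, ΔJ fail)
(h) forbidden (ΔS fails)
Total allowed: 3 of 8.

3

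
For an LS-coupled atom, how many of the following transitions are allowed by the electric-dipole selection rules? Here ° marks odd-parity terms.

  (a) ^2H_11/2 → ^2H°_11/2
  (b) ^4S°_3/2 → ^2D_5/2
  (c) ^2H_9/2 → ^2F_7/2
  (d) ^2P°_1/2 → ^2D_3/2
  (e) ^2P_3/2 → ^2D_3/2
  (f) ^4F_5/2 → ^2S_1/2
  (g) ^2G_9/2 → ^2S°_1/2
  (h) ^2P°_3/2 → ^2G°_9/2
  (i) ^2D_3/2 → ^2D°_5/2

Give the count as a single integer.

3

(a) allowed
(b) forbidden (ΔS, ΔL fail)
(c) forbidden (parity, ΔL fail)
(d) allowed
(e) forbidden (parity fails)
(f) forbidden (parity, ΔS, ΔL, ΔJ fail)
(g) forbidden (ΔL, ΔJ fail)
(h) forbidden (parity, ΔL, ΔJ fail)
(i) allowed
Total allowed: 3 of 9.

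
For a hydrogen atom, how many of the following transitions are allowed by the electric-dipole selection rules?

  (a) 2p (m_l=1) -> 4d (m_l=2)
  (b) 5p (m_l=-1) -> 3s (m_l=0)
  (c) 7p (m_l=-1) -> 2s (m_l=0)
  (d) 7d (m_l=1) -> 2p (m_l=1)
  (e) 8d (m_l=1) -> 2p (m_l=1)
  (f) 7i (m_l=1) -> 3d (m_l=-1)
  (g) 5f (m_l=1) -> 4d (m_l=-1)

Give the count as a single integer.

(a) allowed
(b) allowed
(c) allowed
(d) allowed
(e) allowed
(f) forbidden — Δl = -4 (E1 requires Δl = ±1); Δm_l = -2 (E1 requires Δm_l = 0, ±1)
(g) forbidden — Δm_l = -2 (E1 requires Δm_l = 0, ±1)
Total allowed: 5 of 7.

5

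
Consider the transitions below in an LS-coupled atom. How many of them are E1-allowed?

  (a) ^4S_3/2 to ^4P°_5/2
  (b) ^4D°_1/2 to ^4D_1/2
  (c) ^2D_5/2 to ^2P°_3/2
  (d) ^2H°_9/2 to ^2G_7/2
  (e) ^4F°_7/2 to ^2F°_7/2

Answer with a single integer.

(a) allowed
(b) allowed
(c) allowed
(d) allowed
(e) forbidden (parity, ΔS fail)
Total allowed: 4 of 5.

4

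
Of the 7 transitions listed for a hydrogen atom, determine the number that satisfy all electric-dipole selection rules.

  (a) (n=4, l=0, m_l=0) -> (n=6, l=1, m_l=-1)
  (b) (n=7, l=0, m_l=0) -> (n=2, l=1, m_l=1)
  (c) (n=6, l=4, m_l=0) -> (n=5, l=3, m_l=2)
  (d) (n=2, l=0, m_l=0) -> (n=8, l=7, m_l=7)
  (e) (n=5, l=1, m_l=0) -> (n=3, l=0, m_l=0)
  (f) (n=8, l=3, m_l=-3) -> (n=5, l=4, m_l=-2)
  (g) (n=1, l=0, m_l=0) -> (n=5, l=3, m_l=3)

(a) allowed
(b) allowed
(c) forbidden — Δm_l = +2 (E1 requires Δm_l = 0, ±1)
(d) forbidden — Δl = +7 (E1 requires Δl = ±1); Δm_l = +7 (E1 requires Δm_l = 0, ±1)
(e) allowed
(f) allowed
(g) forbidden — Δl = +3 (E1 requires Δl = ±1); Δm_l = +3 (E1 requires Δm_l = 0, ±1)
Total allowed: 4 of 7.

4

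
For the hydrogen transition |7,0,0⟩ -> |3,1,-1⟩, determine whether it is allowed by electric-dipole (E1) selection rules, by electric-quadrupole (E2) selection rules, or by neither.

E1

Δl = 1 − 0 = +1; l_i + l_f = 1.
Δm_l = -1.
E1 (Δl = ±1, |Δm_l| ≤ 1): satisfied.
E2 (Δl = 0,±2, l_i+l_f ≥ 2, |Δm_l| ≤ 2): not satisfied.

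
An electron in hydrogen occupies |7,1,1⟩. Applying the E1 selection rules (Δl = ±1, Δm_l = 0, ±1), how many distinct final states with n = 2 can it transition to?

E1 requires Δl = ±1, so l_f ∈ {0, 2}; with 0 ≤ l_f ≤ n_f−1 = 1, the allowed l_f values are {0}.
For l_f = 0: m_f ∈ {m_i−1, m_i, m_i+1} ∩ [−0, 0] = {0} → 1 state.
Total: 1.

1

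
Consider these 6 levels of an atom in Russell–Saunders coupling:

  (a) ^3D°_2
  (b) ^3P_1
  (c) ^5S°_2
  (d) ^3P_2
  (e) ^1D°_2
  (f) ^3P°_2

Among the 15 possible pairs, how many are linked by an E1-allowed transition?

4

(a)–(b): allowed.
(a)–(c): forbidden (parity, ΔS, ΔL).
(a)–(d): allowed.
(a)–(e): forbidden (parity, ΔS).
(a)–(f): forbidden (parity).
(b)–(c): forbidden (ΔS).
(b)–(d): forbidden (parity).
(b)–(e): forbidden (ΔS).
(b)–(f): allowed.
(c)–(d): forbidden (ΔS).
(c)–(e): forbidden (parity, ΔS, ΔL).
(c)–(f): forbidden (parity, ΔS).
(d)–(e): forbidden (ΔS).
(d)–(f): allowed.
(e)–(f): forbidden (parity, ΔS).
Allowed pairs: 4 of 15.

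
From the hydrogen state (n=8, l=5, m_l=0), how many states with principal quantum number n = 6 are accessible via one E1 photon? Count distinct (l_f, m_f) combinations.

3

E1 requires Δl = ±1, so l_f ∈ {4, 6}; with 0 ≤ l_f ≤ n_f−1 = 5, the allowed l_f values are {4}.
For l_f = 4: m_f ∈ {m_i−1, m_i, m_i+1} ∩ [−4, 4] = {-1, 0, 1} → 3 states.
Total: 3.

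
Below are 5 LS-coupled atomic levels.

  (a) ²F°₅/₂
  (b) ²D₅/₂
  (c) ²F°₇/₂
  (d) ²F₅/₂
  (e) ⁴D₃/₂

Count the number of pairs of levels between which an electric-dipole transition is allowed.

4

(a)–(b): allowed.
(a)–(c): forbidden (parity).
(a)–(d): allowed.
(a)–(e): forbidden (ΔS).
(b)–(c): allowed.
(b)–(d): forbidden (parity).
(b)–(e): forbidden (parity, ΔS).
(c)–(d): allowed.
(c)–(e): forbidden (ΔS, ΔJ).
(d)–(e): forbidden (parity, ΔS).
Allowed pairs: 4 of 10.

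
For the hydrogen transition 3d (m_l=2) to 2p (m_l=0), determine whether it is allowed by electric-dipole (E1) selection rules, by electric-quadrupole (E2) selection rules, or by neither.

neither

Δl = 1 − 2 = -1; l_i + l_f = 3.
Δm_l = -2.
E1 (Δl = ±1, |Δm_l| ≤ 1): not satisfied.
E2 (Δl = 0,±2, l_i+l_f ≥ 2, |Δm_l| ≤ 2): not satisfied.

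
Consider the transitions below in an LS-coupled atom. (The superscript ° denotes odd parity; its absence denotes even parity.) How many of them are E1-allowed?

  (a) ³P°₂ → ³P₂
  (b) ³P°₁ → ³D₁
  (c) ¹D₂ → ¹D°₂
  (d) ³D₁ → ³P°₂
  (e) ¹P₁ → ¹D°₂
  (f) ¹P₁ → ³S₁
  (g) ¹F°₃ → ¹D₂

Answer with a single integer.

(a) allowed
(b) allowed
(c) allowed
(d) allowed
(e) allowed
(f) forbidden (parity, ΔS fail)
(g) allowed
Total allowed: 6 of 7.

6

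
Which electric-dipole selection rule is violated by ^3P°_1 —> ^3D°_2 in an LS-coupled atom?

parity

Reading off the term symbols: S 1→1, L 1→2, J 1→2, parity odd→odd.
Parity must change: odd → odd — ✗.
ΔS = 0: S: 1 → 1 — ✓.
ΔL = 0, ±1 (not L=0↔0): L: 1 → 2, ΔL = +1 — ✓.
ΔJ = 0, ±1 (not J=0↔0): J: 1 → 2, ΔJ = +1 — ✓.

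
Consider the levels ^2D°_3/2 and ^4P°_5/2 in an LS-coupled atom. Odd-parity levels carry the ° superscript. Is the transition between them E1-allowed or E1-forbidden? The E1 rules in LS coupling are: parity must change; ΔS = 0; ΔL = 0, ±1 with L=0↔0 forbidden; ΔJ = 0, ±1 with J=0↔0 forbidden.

forbidden

Initial level: S=1/2, L=2, J=3/2, parity odd. Final level: S=3/2, L=1, J=5/2, parity odd.
ΔL = 0, ±1 (not L=0↔0): L: 2 → 1, ΔL = -1 — passes.
Parity must change: odd → odd — fails.
ΔS = 0: S: 1/2 → 3/2 — fails.
ΔJ = 0, ±1 (not J=0↔0): J: 3/2 → 5/2, ΔJ = +1 — passes.
Rule(s) violated: parity, ΔS.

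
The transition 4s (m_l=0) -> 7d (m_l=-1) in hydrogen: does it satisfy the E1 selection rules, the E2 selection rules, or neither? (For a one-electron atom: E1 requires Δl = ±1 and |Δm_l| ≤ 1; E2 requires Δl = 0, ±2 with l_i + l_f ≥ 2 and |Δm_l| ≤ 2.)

E2

Δl = 2 − 0 = +2; l_i + l_f = 2.
Δm_l = -1.
E1 (Δl = ±1, |Δm_l| ≤ 1): not satisfied.
E2 (Δl = 0,±2, l_i+l_f ≥ 2, |Δm_l| ≤ 2): satisfied.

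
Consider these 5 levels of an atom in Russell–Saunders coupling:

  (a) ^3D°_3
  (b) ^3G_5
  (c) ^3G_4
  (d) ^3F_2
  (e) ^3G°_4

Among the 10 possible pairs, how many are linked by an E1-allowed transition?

(a)–(b): forbidden (ΔL, ΔJ).
(a)–(c): forbidden (ΔL).
(a)–(d): allowed.
(a)–(e): forbidden (parity, ΔL).
(b)–(c): forbidden (parity).
(b)–(d): forbidden (parity, ΔJ).
(b)–(e): allowed.
(c)–(d): forbidden (parity, ΔJ).
(c)–(e): allowed.
(d)–(e): forbidden (ΔJ).
Allowed pairs: 3 of 10.

3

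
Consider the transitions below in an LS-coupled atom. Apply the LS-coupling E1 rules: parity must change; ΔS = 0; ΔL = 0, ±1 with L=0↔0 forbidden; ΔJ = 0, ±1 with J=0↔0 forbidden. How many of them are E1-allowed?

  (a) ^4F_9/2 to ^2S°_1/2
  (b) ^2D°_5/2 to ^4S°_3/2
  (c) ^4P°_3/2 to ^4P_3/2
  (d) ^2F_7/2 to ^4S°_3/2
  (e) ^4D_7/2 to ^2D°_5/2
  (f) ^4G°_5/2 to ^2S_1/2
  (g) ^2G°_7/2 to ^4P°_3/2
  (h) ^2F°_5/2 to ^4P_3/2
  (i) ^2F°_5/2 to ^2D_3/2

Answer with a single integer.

2

(a) forbidden (ΔS, ΔL, ΔJ fail)
(b) forbidden (parity, ΔS, ΔL fail)
(c) allowed
(d) forbidden (ΔS, ΔL, ΔJ fail)
(e) forbidden (ΔS fails)
(f) forbidden (ΔS, ΔL, ΔJ fail)
(g) forbidden (parity, ΔS, ΔL, ΔJ fail)
(h) forbidden (ΔS, ΔL fail)
(i) allowed
Total allowed: 2 of 9.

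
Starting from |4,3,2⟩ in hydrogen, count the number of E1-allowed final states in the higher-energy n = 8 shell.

E1 requires Δl = ±1, so l_f ∈ {2, 4}; with 0 ≤ l_f ≤ n_f−1 = 7, the allowed l_f values are {2, 4}.
For l_f = 2: m_f ∈ {m_i−1, m_i, m_i+1} ∩ [−2, 2] = {1, 2} → 2 states.
For l_f = 4: m_f ∈ {m_i−1, m_i, m_i+1} ∩ [−4, 4] = {1, 2, 3} → 3 states.
Total: 5.

5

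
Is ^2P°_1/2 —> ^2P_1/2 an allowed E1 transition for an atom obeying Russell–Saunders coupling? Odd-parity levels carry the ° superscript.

Initial level: S=1/2, L=1, J=1/2, parity odd. Final level: S=1/2, L=1, J=1/2, parity even.
Parity must change: odd → even — ✓.
ΔS = 0: S: 1/2 → 1/2 — ✓.
ΔL = 0, ±1 (not L=0↔0): L: 1 → 1, ΔL = +0 — ✓.
ΔJ = 0, ±1 (not J=0↔0): J: 1/2 → 1/2, ΔJ = +0 — ✓.
All four E1 rules are satisfied.

allowed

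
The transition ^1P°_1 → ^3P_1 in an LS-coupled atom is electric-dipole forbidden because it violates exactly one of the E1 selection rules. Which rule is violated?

Initial level: S=0, L=1, J=1, parity odd. Final level: S=1, L=1, J=1, parity even.
Parity must change: odd → even — ok.
ΔS = 0: S: 0 → 1 — fails.
ΔL = 0, ±1 (not L=0↔0): L: 1 → 1, ΔL = +0 — ok.
ΔJ = 0, ±1 (not J=0↔0): J: 1 → 1, ΔJ = +0 — ok.

the ΔS = 0 rule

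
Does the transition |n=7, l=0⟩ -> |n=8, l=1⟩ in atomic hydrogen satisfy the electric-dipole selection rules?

allowed

Δl = 1 − 0 = +1; the E1 rule Δl = ±1 is passes.
All E1 selection rules are satisfied.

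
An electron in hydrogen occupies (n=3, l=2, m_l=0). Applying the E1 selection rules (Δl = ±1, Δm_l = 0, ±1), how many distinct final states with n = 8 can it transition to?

E1 requires Δl = ±1, so l_f ∈ {1, 3}; with 0 ≤ l_f ≤ n_f−1 = 7, the allowed l_f values are {1, 3}.
For l_f = 1: m_f ∈ {m_i−1, m_i, m_i+1} ∩ [−1, 1] = {-1, 0, 1} → 3 states.
For l_f = 3: m_f ∈ {m_i−1, m_i, m_i+1} ∩ [−3, 3] = {-1, 0, 1} → 3 states.
Total: 6.

6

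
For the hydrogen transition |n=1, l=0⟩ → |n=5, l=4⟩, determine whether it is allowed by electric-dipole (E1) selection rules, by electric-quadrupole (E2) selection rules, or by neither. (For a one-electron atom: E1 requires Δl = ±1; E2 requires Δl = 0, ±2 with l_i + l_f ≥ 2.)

neither

Δl = 4 − 0 = +4; l_i + l_f = 4.
E1 (Δl = ±1): not satisfied.
E2 (Δl = 0,±2, l_i+l_f ≥ 2): not satisfied.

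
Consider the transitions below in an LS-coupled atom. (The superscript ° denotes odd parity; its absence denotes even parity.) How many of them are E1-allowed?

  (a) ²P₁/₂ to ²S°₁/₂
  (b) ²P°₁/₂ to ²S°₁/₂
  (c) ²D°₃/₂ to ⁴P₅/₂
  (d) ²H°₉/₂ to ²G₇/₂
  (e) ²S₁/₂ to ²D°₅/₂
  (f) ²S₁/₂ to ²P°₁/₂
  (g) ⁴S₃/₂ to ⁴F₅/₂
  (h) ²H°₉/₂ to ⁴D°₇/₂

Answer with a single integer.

3

(a) allowed
(b) forbidden (parity fails)
(c) forbidden (ΔS fails)
(d) allowed
(e) forbidden (ΔL, ΔJ fail)
(f) allowed
(g) forbidden (parity, ΔL fail)
(h) forbidden (parity, ΔS, ΔL fail)
Total allowed: 3 of 8.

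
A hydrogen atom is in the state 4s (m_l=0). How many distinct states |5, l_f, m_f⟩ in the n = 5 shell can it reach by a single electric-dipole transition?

3

E1 requires Δl = ±1, so l_f ∈ {-1, 1}; with 0 ≤ l_f ≤ n_f−1 = 4, the allowed l_f values are {1}.
For l_f = 1: m_f ∈ {m_i−1, m_i, m_i+1} ∩ [−1, 1] = {-1, 0, 1} → 3 states.
Total: 3.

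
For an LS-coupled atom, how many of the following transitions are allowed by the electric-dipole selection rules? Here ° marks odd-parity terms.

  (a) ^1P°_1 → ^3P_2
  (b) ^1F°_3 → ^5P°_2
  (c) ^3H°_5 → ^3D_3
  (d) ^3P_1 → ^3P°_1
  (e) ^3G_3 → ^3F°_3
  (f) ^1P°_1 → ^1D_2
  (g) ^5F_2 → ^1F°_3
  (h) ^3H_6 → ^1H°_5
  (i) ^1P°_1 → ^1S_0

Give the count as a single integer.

(a) forbidden (ΔS fails)
(b) forbidden (parity, ΔS, ΔL fail)
(c) forbidden (ΔL, ΔJ fail)
(d) allowed
(e) allowed
(f) allowed
(g) forbidden (ΔS fails)
(h) forbidden (ΔS fails)
(i) allowed
Total allowed: 4 of 9.

4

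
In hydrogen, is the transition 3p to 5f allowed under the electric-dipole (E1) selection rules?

Δl = 3 − 1 = +2; the E1 rule Δl = ±1 is fails.
The transition is electric-dipole forbidden.

forbidden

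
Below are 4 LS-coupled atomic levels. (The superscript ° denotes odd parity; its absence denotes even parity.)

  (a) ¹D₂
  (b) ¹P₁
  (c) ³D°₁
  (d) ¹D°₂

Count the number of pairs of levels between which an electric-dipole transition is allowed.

2

(a)–(b): forbidden (parity).
(a)–(c): forbidden (ΔS).
(a)–(d): allowed.
(b)–(c): forbidden (ΔS).
(b)–(d): allowed.
(c)–(d): forbidden (parity, ΔS).
Allowed pairs: 2 of 6.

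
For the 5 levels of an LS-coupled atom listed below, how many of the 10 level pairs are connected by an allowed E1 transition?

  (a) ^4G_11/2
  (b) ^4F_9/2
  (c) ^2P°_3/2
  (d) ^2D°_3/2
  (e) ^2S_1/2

1

(a)–(b): forbidden (parity).
(a)–(c): forbidden (ΔS, ΔL, ΔJ).
(a)–(d): forbidden (ΔS, ΔL, ΔJ).
(a)–(e): forbidden (parity, ΔS, ΔL, ΔJ).
(b)–(c): forbidden (ΔS, ΔL, ΔJ).
(b)–(d): forbidden (ΔS, ΔJ).
(b)–(e): forbidden (parity, ΔS, ΔL, ΔJ).
(c)–(d): forbidden (parity).
(c)–(e): allowed.
(d)–(e): forbidden (ΔL).
Allowed pairs: 1 of 10.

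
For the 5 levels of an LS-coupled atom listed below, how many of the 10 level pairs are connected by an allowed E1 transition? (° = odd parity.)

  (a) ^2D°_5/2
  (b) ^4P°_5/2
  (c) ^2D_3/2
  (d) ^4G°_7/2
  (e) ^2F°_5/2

(a)–(b): forbidden (parity, ΔS).
(a)–(c): allowed.
(a)–(d): forbidden (parity, ΔS, ΔL).
(a)–(e): forbidden (parity).
(b)–(c): forbidden (ΔS).
(b)–(d): forbidden (parity, ΔL).
(b)–(e): forbidden (parity, ΔS, ΔL).
(c)–(d): forbidden (ΔS, ΔL, ΔJ).
(c)–(e): allowed.
(d)–(e): forbidden (parity, ΔS).
Allowed pairs: 2 of 10.

2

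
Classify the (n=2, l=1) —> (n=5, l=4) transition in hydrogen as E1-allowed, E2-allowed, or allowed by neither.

neither

Δl = 4 − 1 = +3; l_i + l_f = 5.
E1 (Δl = ±1): not satisfied.
E2 (Δl = 0,±2, l_i+l_f ≥ 2): not satisfied.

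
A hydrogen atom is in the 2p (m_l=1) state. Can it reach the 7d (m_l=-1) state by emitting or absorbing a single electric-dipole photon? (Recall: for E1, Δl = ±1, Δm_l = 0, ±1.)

forbidden

Δl = 2 − 1 = +1; the E1 rule Δl = ±1 is satisfied.
m_l: 1 → -1 (Δm_l = -2). |Δm_l| ≤ 1 violated.
The transition is electric-dipole forbidden.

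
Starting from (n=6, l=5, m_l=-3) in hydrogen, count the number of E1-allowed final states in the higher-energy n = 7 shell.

6

E1 requires Δl = ±1, so l_f ∈ {4, 6}; with 0 ≤ l_f ≤ n_f−1 = 6, the allowed l_f values are {4, 6}.
For l_f = 4: m_f ∈ {m_i−1, m_i, m_i+1} ∩ [−4, 4] = {-4, -3, -2} → 3 states.
For l_f = 6: m_f ∈ {m_i−1, m_i, m_i+1} ∩ [−6, 6] = {-4, -3, -2} → 3 states.
Total: 6.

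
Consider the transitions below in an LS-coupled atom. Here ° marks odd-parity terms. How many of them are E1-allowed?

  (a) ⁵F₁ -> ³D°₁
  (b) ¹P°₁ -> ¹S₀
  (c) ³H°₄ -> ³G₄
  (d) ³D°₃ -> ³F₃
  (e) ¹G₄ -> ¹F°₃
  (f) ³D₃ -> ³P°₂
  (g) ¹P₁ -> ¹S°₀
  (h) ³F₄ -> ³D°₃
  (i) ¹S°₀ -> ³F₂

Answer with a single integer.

7

(a) forbidden (ΔS fails)
(b) allowed
(c) allowed
(d) allowed
(e) allowed
(f) allowed
(g) allowed
(h) allowed
(i) forbidden (ΔS, ΔL, ΔJ fail)
Total allowed: 7 of 9.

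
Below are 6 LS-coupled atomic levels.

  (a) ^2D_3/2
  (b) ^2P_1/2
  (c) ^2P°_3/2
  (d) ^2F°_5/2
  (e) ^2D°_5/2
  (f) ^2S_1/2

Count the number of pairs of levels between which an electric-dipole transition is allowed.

5

(a)–(b): forbidden (parity).
(a)–(c): allowed.
(a)–(d): allowed.
(a)–(e): allowed.
(a)–(f): forbidden (parity, ΔL).
(b)–(c): allowed.
(b)–(d): forbidden (ΔL, ΔJ).
(b)–(e): forbidden (ΔJ).
(b)–(f): forbidden (parity).
(c)–(d): forbidden (parity, ΔL).
(c)–(e): forbidden (parity).
(c)–(f): allowed.
(d)–(e): forbidden (parity).
(d)–(f): forbidden (ΔL, ΔJ).
(e)–(f): forbidden (ΔL, ΔJ).
Allowed pairs: 5 of 15.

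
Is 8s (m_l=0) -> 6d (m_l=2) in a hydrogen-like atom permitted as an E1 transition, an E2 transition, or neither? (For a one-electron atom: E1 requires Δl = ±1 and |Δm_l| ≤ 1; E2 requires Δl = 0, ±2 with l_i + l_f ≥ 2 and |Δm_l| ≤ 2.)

E2

Δl = 2 − 0 = +2; l_i + l_f = 2.
Δm_l = +2.
E1 (Δl = ±1, |Δm_l| ≤ 1): not satisfied.
E2 (Δl = 0,±2, l_i+l_f ≥ 2, |Δm_l| ≤ 2): satisfied.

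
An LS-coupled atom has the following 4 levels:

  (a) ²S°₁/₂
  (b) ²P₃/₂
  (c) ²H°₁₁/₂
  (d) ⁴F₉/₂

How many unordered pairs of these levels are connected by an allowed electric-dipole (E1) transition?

1

(a)–(b): allowed.
(a)–(c): forbidden (parity, ΔL, ΔJ).
(a)–(d): forbidden (ΔS, ΔL, ΔJ).
(b)–(c): forbidden (ΔL, ΔJ).
(b)–(d): forbidden (parity, ΔS, ΔL, ΔJ).
(c)–(d): forbidden (ΔS, ΔL).
Allowed pairs: 1 of 6.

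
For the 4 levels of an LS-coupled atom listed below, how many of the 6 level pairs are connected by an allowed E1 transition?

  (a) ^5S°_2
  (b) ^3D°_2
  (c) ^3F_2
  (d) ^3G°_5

(a)–(b): forbidden (parity, ΔS, ΔL).
(a)–(c): forbidden (ΔS, ΔL).
(a)–(d): forbidden (parity, ΔS, ΔL, ΔJ).
(b)–(c): allowed.
(b)–(d): forbidden (parity, ΔL, ΔJ).
(c)–(d): forbidden (ΔJ).
Allowed pairs: 1 of 6.

1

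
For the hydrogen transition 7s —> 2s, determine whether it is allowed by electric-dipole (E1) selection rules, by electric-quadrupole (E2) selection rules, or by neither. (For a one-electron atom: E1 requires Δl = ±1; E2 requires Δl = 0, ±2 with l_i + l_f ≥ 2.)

Δl = 0 − 0 = +0; l_i + l_f = 0.
E1 (Δl = ±1): not satisfied.
E2 (Δl = 0,±2, l_i+l_f ≥ 2): not satisfied.

neither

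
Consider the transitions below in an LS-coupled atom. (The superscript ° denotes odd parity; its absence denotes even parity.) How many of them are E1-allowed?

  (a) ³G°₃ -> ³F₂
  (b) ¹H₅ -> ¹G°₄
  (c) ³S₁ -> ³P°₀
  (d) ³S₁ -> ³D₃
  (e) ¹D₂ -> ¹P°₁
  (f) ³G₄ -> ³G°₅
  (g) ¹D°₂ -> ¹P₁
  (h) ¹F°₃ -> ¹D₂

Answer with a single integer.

(a) allowed
(b) allowed
(c) allowed
(d) forbidden (parity, ΔL, ΔJ fail)
(e) allowed
(f) allowed
(g) allowed
(h) allowed
Total allowed: 7 of 8.

7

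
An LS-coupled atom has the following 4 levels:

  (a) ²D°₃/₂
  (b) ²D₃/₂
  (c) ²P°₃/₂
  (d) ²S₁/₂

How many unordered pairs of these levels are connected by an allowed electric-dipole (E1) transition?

3

(a)–(b): allowed.
(a)–(c): forbidden (parity).
(a)–(d): forbidden (ΔL).
(b)–(c): allowed.
(b)–(d): forbidden (parity, ΔL).
(c)–(d): allowed.
Allowed pairs: 3 of 6.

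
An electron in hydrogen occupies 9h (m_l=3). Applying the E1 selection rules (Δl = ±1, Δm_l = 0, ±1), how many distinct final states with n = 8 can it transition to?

6

E1 requires Δl = ±1, so l_f ∈ {4, 6}; with 0 ≤ l_f ≤ n_f−1 = 7, the allowed l_f values are {4, 6}.
For l_f = 4: m_f ∈ {m_i−1, m_i, m_i+1} ∩ [−4, 4] = {2, 3, 4} → 3 states.
For l_f = 6: m_f ∈ {m_i−1, m_i, m_i+1} ∩ [−6, 6] = {2, 3, 4} → 3 states.
Total: 6.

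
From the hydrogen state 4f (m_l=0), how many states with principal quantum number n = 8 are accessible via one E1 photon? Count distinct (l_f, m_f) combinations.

E1 requires Δl = ±1, so l_f ∈ {2, 4}; with 0 ≤ l_f ≤ n_f−1 = 7, the allowed l_f values are {2, 4}.
For l_f = 2: m_f ∈ {m_i−1, m_i, m_i+1} ∩ [−2, 2] = {-1, 0, 1} → 3 states.
For l_f = 4: m_f ∈ {m_i−1, m_i, m_i+1} ∩ [−4, 4] = {-1, 0, 1} → 3 states.
Total: 6.

6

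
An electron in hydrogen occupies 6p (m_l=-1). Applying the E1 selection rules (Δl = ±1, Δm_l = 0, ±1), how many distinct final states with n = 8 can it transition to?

4

E1 requires Δl = ±1, so l_f ∈ {0, 2}; with 0 ≤ l_f ≤ n_f−1 = 7, the allowed l_f values are {0, 2}.
For l_f = 0: m_f ∈ {m_i−1, m_i, m_i+1} ∩ [−0, 0] = {0} → 1 state.
For l_f = 2: m_f ∈ {m_i−1, m_i, m_i+1} ∩ [−2, 2] = {-2, -1, 0} → 3 states.
Total: 4.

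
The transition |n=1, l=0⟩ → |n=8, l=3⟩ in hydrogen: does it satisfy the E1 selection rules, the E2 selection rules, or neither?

Δl = 3 − 0 = +3; l_i + l_f = 3.
E1 (Δl = ±1): not satisfied.
E2 (Δl = 0,±2, l_i+l_f ≥ 2): not satisfied.

neither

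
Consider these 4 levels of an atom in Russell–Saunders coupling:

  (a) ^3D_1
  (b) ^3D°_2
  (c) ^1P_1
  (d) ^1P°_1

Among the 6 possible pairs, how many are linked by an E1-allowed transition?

2

(a)–(b): allowed.
(a)–(c): forbidden (parity, ΔS).
(a)–(d): forbidden (ΔS).
(b)–(c): forbidden (ΔS).
(b)–(d): forbidden (parity, ΔS).
(c)–(d): allowed.
Allowed pairs: 2 of 6.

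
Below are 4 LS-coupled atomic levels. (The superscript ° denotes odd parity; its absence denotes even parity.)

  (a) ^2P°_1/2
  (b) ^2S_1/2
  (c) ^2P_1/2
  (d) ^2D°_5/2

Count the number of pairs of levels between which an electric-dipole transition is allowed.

(a)–(b): allowed.
(a)–(c): allowed.
(a)–(d): forbidden (parity, ΔJ).
(b)–(c): forbidden (parity).
(b)–(d): forbidden (ΔL, ΔJ).
(c)–(d): forbidden (ΔJ).
Allowed pairs: 2 of 6.

2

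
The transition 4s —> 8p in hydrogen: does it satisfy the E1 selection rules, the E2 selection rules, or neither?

Δl = 1 − 0 = +1; l_i + l_f = 1.
E1 (Δl = ±1): satisfied.
E2 (Δl = 0,±2, l_i+l_f ≥ 2): not satisfied.

E1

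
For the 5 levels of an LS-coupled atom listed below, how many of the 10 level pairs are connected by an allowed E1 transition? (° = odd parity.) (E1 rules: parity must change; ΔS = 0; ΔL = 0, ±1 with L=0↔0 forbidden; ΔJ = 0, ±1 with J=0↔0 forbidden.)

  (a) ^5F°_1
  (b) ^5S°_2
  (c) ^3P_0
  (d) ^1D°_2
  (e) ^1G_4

0

(a)–(b): forbidden (parity, ΔL).
(a)–(c): forbidden (ΔS, ΔL).
(a)–(d): forbidden (parity, ΔS).
(a)–(e): forbidden (ΔS, ΔJ).
(b)–(c): forbidden (ΔS, ΔJ).
(b)–(d): forbidden (parity, ΔS, ΔL).
(b)–(e): forbidden (ΔS, ΔL, ΔJ).
(c)–(d): forbidden (ΔS, ΔJ).
(c)–(e): forbidden (parity, ΔS, ΔL, ΔJ).
(d)–(e): forbidden (ΔL, ΔJ).
Allowed pairs: 0 of 10.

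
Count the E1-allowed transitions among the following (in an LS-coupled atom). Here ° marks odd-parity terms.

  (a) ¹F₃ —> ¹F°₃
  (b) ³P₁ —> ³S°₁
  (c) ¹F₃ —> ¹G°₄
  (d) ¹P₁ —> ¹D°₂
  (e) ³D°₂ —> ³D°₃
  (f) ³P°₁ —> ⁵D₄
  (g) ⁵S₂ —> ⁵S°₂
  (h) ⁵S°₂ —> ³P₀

4

(a) allowed
(b) allowed
(c) allowed
(d) allowed
(e) forbidden (parity fails)
(f) forbidden (ΔS, ΔJ fail)
(g) forbidden (ΔL fails)
(h) forbidden (ΔS, ΔJ fail)
Total allowed: 4 of 8.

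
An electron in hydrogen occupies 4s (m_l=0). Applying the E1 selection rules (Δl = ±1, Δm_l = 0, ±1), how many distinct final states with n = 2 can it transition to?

E1 requires Δl = ±1, so l_f ∈ {-1, 1}; with 0 ≤ l_f ≤ n_f−1 = 1, the allowed l_f values are {1}.
For l_f = 1: m_f ∈ {m_i−1, m_i, m_i+1} ∩ [−1, 1] = {-1, 0, 1} → 3 states.
Total: 3.

3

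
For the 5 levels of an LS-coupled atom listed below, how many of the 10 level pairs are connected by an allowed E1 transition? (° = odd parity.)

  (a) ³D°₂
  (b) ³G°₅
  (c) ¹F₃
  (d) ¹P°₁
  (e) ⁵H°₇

0

(a)–(b): forbidden (parity, ΔL, ΔJ).
(a)–(c): forbidden (ΔS).
(a)–(d): forbidden (parity, ΔS).
(a)–(e): forbidden (parity, ΔS, ΔL, ΔJ).
(b)–(c): forbidden (ΔS, ΔJ).
(b)–(d): forbidden (parity, ΔS, ΔL, ΔJ).
(b)–(e): forbidden (parity, ΔS, ΔJ).
(c)–(d): forbidden (ΔL, ΔJ).
(c)–(e): forbidden (ΔS, ΔL, ΔJ).
(d)–(e): forbidden (parity, ΔS, ΔL, ΔJ).
Allowed pairs: 0 of 10.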